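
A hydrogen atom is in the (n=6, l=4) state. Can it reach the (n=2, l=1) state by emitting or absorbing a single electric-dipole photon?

forbidden

Δl = 1 − 4 = -3; the E1 rule Δl = ±1 is ✗.
The transition is electric-dipole forbidden.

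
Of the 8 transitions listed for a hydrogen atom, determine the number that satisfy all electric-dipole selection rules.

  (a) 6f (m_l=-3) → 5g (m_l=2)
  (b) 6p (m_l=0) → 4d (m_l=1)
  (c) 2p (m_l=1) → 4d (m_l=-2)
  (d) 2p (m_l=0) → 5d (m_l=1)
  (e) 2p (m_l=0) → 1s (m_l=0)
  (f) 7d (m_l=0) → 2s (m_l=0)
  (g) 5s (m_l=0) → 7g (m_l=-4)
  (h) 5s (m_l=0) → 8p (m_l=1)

4

(a) forbidden — Δm_l = +5 (E1 requires Δm_l = 0, ±1)
(b) allowed
(c) forbidden — Δm_l = -3 (E1 requires Δm_l = 0, ±1)
(d) allowed
(e) allowed
(f) forbidden — Δl = -2 (E1 requires Δl = ±1)
(g) forbidden — Δl = +4 (E1 requires Δl = ±1); Δm_l = -4 (E1 requires Δm_l = 0, ±1)
(h) allowed
Total allowed: 4 of 8.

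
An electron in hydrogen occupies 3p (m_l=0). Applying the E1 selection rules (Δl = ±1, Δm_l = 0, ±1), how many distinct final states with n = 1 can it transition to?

E1 requires Δl = ±1, so l_f ∈ {0, 2}; with 0 ≤ l_f ≤ n_f−1 = 0, the allowed l_f values are {0}.
For l_f = 0: m_f ∈ {m_i−1, m_i, m_i+1} ∩ [−0, 0] = {0} → 1 state.
Total: 1.

1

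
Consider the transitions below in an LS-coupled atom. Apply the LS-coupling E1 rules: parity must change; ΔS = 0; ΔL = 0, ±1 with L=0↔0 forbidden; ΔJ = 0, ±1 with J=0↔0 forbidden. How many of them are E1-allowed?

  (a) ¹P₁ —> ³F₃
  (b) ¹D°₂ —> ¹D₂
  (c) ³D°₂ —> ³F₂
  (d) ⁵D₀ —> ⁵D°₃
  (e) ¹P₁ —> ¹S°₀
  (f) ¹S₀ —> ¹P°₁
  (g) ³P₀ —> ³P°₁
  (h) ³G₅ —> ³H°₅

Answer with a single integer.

6

(a) forbidden (parity, ΔS, ΔL, ΔJ fail)
(b) allowed
(c) allowed
(d) forbidden (ΔJ fails)
(e) allowed
(f) allowed
(g) allowed
(h) allowed
Total allowed: 6 of 8.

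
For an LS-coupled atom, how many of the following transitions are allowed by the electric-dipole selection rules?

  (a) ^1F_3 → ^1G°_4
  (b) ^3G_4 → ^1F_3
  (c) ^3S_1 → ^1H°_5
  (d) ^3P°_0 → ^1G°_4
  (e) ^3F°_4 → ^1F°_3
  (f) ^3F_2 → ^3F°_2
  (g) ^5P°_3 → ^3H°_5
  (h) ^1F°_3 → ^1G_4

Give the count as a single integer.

3

(a) allowed
(b) forbidden (parity, ΔS fail)
(c) forbidden (ΔS, ΔL, ΔJ fail)
(d) forbidden (parity, ΔS, ΔL, ΔJ fail)
(e) forbidden (parity, ΔS fail)
(f) allowed
(g) forbidden (parity, ΔS, ΔL, ΔJ fail)
(h) allowed
Total allowed: 3 of 8.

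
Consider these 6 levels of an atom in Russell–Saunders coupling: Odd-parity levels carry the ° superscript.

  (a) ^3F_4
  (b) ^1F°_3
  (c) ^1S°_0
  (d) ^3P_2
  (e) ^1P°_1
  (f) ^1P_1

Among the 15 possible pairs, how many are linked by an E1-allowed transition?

2

(a)–(b): forbidden (ΔS).
(a)–(c): forbidden (ΔS, ΔL, ΔJ).
(a)–(d): forbidden (parity, ΔL, ΔJ).
(a)–(e): forbidden (ΔS, ΔL, ΔJ).
(a)–(f): forbidden (parity, ΔS, ΔL, ΔJ).
(b)–(c): forbidden (parity, ΔL, ΔJ).
(b)–(d): forbidden (ΔS, ΔL).
(b)–(e): forbidden (parity, ΔL, ΔJ).
(b)–(f): forbidden (ΔL, ΔJ).
(c)–(d): forbidden (ΔS, ΔJ).
(c)–(e): forbidden (parity).
(c)–(f): allowed.
(d)–(e): forbidden (ΔS).
(d)–(f): forbidden (parity, ΔS).
(e)–(f): allowed.
Allowed pairs: 2 of 15.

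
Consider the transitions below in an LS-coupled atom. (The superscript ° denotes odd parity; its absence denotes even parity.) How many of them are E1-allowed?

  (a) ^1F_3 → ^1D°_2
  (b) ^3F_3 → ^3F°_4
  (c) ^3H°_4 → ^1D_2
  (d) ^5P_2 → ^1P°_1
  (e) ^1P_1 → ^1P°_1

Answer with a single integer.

(a) allowed
(b) allowed
(c) forbidden (ΔS, ΔL, ΔJ fail)
(d) forbidden (ΔS fails)
(e) allowed
Total allowed: 3 of 5.

3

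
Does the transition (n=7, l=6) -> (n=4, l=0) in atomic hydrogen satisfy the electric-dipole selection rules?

Initial l = 6, final l = 0, so Δl = -6. E1 requires Δl = ±1: violated.
The transition is electric-dipole forbidden.

forbidden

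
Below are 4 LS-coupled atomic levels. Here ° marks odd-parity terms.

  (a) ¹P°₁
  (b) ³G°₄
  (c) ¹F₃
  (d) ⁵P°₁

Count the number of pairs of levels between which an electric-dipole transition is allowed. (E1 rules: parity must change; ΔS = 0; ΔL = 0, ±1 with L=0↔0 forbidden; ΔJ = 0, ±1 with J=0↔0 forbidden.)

0

(a)–(b): forbidden (parity, ΔS, ΔL, ΔJ).
(a)–(c): forbidden (ΔL, ΔJ).
(a)–(d): forbidden (parity, ΔS).
(b)–(c): forbidden (ΔS).
(b)–(d): forbidden (parity, ΔS, ΔL, ΔJ).
(c)–(d): forbidden (ΔS, ΔL, ΔJ).
Allowed pairs: 0 of 6.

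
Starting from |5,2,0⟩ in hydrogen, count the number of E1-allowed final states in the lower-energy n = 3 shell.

3

E1 requires Δl = ±1, so l_f ∈ {1, 3}; with 0 ≤ l_f ≤ n_f−1 = 2, the allowed l_f values are {1}.
For l_f = 1: m_f ∈ {m_i−1, m_i, m_i+1} ∩ [−1, 1] = {-1, 0, 1} → 3 states.
Total: 3.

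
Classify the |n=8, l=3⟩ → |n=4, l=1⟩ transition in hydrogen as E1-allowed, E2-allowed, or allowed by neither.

Δl = 1 − 3 = -2; l_i + l_f = 4.
E1 (Δl = ±1): not satisfied.
E2 (Δl = 0,±2, l_i+l_f ≥ 2): satisfied.

E2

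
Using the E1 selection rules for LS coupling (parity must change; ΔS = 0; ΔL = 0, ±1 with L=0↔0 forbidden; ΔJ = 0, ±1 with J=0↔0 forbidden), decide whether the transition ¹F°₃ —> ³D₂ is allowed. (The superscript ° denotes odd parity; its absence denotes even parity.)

ΔS = 0: S: 0 → 1 — fails.
ΔL = 0, ±1 (not L=0↔0): L: 3 → 2, ΔL = -1 — ok.
ΔJ = 0, ±1 (not J=0↔0): J: 3 → 2, ΔJ = -1 — ok.
Parity must change: odd → even — ok.
Rule(s) violated: ΔS.

forbidden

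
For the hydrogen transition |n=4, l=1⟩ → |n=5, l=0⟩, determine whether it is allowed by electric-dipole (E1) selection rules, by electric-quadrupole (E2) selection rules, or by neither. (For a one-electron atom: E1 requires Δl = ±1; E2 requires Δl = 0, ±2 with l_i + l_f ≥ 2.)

Δl = 0 − 1 = -1; l_i + l_f = 1.
E1 (Δl = ±1): satisfied.
E2 (Δl = 0,±2, l_i+l_f ≥ 2): not satisfied.

E1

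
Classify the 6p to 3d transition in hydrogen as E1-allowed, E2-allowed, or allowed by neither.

Δl = 2 − 1 = +1; l_i + l_f = 3.
E1 (Δl = ±1): satisfied.
E2 (Δl = 0,±2, l_i+l_f ≥ 2): not satisfied.

E1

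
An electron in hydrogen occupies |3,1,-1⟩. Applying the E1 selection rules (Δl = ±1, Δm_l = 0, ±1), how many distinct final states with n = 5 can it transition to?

4

E1 requires Δl = ±1, so l_f ∈ {0, 2}; with 0 ≤ l_f ≤ n_f−1 = 4, the allowed l_f values are {0, 2}.
For l_f = 0: m_f ∈ {m_i−1, m_i, m_i+1} ∩ [−0, 0] = {0} → 1 state.
For l_f = 2: m_f ∈ {m_i−1, m_i, m_i+1} ∩ [−2, 2] = {-2, -1, 0} → 3 states.
Total: 4.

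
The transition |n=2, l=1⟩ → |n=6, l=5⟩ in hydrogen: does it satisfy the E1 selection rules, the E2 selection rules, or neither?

neither

Δl = 5 − 1 = +4; l_i + l_f = 6.
E1 (Δl = ±1): not satisfied.
E2 (Δl = 0,±2, l_i+l_f ≥ 2): not satisfied.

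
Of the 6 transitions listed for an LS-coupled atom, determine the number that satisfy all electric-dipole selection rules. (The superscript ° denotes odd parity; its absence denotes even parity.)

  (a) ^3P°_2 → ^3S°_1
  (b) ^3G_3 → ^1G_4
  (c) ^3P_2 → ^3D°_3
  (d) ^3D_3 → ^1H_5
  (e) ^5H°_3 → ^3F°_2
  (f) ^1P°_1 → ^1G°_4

(a) forbidden (parity fails)
(b) forbidden (parity, ΔS fail)
(c) allowed
(d) forbidden (parity, ΔS, ΔL, ΔJ fail)
(e) forbidden (parity, ΔS, ΔL fail)
(f) forbidden (parity, ΔL, ΔJ fail)
Total allowed: 1 of 6.

1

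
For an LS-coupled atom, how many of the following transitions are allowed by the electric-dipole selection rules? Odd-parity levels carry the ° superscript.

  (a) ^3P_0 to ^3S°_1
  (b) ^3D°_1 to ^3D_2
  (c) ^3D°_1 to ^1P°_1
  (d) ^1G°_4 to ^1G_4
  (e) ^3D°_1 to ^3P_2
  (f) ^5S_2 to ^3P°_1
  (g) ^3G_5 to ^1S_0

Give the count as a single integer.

(a) allowed
(b) allowed
(c) forbidden (parity, ΔS fail)
(d) allowed
(e) allowed
(f) forbidden (ΔS fails)
(g) forbidden (parity, ΔS, ΔL, ΔJ fail)
Total allowed: 4 of 7.

4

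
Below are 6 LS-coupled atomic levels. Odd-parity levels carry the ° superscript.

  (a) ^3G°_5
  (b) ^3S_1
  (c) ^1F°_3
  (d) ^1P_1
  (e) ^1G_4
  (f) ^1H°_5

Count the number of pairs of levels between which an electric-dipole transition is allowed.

2

(a)–(b): forbidden (ΔL, ΔJ).
(a)–(c): forbidden (parity, ΔS, ΔJ).
(a)–(d): forbidden (ΔS, ΔL, ΔJ).
(a)–(e): forbidden (ΔS).
(a)–(f): forbidden (parity, ΔS).
(b)–(c): forbidden (ΔS, ΔL, ΔJ).
(b)–(d): forbidden (parity, ΔS).
(b)–(e): forbidden (parity, ΔS, ΔL, ΔJ).
(b)–(f): forbidden (ΔS, ΔL, ΔJ).
(c)–(d): forbidden (ΔL, ΔJ).
(c)–(e): allowed.
(c)–(f): forbidden (parity, ΔL, ΔJ).
(d)–(e): forbidden (parity, ΔL, ΔJ).
(d)–(f): forbidden (ΔL, ΔJ).
(e)–(f): allowed.
Allowed pairs: 2 of 15.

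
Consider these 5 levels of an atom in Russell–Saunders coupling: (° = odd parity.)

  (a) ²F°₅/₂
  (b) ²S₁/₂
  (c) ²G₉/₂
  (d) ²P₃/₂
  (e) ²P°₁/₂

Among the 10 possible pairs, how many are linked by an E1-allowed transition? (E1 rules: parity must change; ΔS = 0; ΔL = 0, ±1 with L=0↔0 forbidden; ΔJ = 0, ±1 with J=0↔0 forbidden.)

2

(a)–(b): forbidden (ΔL, ΔJ).
(a)–(c): forbidden (ΔJ).
(a)–(d): forbidden (ΔL).
(a)–(e): forbidden (parity, ΔL, ΔJ).
(b)–(c): forbidden (parity, ΔL, ΔJ).
(b)–(d): forbidden (parity).
(b)–(e): allowed.
(c)–(d): forbidden (parity, ΔL, ΔJ).
(c)–(e): forbidden (ΔL, ΔJ).
(d)–(e): allowed.
Allowed pairs: 2 of 10.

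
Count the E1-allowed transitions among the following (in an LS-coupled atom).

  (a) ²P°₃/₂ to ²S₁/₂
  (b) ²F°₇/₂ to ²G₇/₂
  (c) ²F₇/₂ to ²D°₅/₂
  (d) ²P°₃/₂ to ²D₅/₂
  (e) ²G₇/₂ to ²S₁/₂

4

(a) allowed
(b) allowed
(c) allowed
(d) allowed
(e) forbidden (parity, ΔL, ΔJ fail)
Total allowed: 4 of 5.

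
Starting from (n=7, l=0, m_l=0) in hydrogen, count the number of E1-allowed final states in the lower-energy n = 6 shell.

3

E1 requires Δl = ±1, so l_f ∈ {-1, 1}; with 0 ≤ l_f ≤ n_f−1 = 5, the allowed l_f values are {1}.
For l_f = 1: m_f ∈ {m_i−1, m_i, m_i+1} ∩ [−1, 1] = {-1, 0, 1} → 3 states.
Total: 3.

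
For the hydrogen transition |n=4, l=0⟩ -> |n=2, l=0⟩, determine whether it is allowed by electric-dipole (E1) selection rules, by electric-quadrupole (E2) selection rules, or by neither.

neither

Δl = 0 − 0 = +0; l_i + l_f = 0.
E1 (Δl = ±1): not satisfied.
E2 (Δl = 0,±2, l_i+l_f ≥ 2): not satisfied.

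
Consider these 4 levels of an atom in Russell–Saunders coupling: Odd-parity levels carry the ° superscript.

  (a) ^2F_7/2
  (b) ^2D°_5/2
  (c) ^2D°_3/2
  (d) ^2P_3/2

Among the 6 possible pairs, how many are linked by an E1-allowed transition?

3

(a)–(b): allowed.
(a)–(c): forbidden (ΔJ).
(a)–(d): forbidden (parity, ΔL, ΔJ).
(b)–(c): forbidden (parity).
(b)–(d): allowed.
(c)–(d): allowed.
Allowed pairs: 3 of 6.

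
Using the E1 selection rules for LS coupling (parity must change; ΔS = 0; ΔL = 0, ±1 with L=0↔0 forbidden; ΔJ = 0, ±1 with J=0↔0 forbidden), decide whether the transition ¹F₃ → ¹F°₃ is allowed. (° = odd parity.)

allowed

Initial level: S=0, L=3, J=3, parity even. Final level: S=0, L=3, J=3, parity odd.
ΔS = 0: S: 0 → 0 — passes.
Parity must change: even → odd — passes.
ΔJ = 0, ±1 (not J=0↔0): J: 3 → 3, ΔJ = +0 — passes.
ΔL = 0, ±1 (not L=0↔0): L: 3 → 3, ΔL = +0 — passes.
All four E1 rules are satisfied.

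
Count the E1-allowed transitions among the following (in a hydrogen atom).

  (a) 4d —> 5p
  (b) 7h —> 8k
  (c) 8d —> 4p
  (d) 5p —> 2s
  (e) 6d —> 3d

3

(a) allowed
(b) forbidden — Δl = +2 (E1 requires Δl = ±1)
(c) allowed
(d) allowed
(e) forbidden — Δl = +0 (E1 requires Δl = ±1)
Total allowed: 3 of 5.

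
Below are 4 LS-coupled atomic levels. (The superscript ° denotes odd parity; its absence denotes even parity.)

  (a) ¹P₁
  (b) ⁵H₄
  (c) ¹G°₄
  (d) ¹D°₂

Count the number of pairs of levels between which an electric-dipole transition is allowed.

1

(a)–(b): forbidden (parity, ΔS, ΔL, ΔJ).
(a)–(c): forbidden (ΔL, ΔJ).
(a)–(d): allowed.
(b)–(c): forbidden (ΔS).
(b)–(d): forbidden (ΔS, ΔL, ΔJ).
(c)–(d): forbidden (parity, ΔL, ΔJ).
Allowed pairs: 1 of 6.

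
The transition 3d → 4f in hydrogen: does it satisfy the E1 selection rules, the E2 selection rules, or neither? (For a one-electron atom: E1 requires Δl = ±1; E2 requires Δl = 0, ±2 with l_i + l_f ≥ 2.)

E1

Δl = 3 − 2 = +1; l_i + l_f = 5.
E1 (Δl = ±1): satisfied.
E2 (Δl = 0,±2, l_i+l_f ≥ 2): not satisfied.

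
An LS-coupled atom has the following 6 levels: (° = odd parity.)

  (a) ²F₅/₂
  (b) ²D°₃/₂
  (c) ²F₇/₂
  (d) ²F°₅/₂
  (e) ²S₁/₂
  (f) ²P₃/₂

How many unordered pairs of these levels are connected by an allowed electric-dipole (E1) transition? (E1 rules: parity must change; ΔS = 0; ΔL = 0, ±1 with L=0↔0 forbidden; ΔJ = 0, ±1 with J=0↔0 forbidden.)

(a)–(b): allowed.
(a)–(c): forbidden (parity).
(a)–(d): allowed.
(a)–(e): forbidden (parity, ΔL, ΔJ).
(a)–(f): forbidden (parity, ΔL).
(b)–(c): forbidden (ΔJ).
(b)–(d): forbidden (parity).
(b)–(e): forbidden (ΔL).
(b)–(f): allowed.
(c)–(d): allowed.
(c)–(e): forbidden (parity, ΔL, ΔJ).
(c)–(f): forbidden (parity, ΔL, ΔJ).
(d)–(e): forbidden (ΔL, ΔJ).
(d)–(f): forbidden (ΔL).
(e)–(f): forbidden (parity).
Allowed pairs: 4 of 15.

4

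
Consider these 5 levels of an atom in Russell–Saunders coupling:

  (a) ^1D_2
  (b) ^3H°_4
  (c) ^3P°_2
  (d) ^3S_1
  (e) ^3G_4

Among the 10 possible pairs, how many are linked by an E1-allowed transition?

(a)–(b): forbidden (ΔS, ΔL, ΔJ).
(a)–(c): forbidden (ΔS).
(a)–(d): forbidden (parity, ΔS, ΔL).
(a)–(e): forbidden (parity, ΔS, ΔL, ΔJ).
(b)–(c): forbidden (parity, ΔL, ΔJ).
(b)–(d): forbidden (ΔL, ΔJ).
(b)–(e): allowed.
(c)–(d): allowed.
(c)–(e): forbidden (ΔL, ΔJ).
(d)–(e): forbidden (parity, ΔL, ΔJ).
Allowed pairs: 2 of 10.

2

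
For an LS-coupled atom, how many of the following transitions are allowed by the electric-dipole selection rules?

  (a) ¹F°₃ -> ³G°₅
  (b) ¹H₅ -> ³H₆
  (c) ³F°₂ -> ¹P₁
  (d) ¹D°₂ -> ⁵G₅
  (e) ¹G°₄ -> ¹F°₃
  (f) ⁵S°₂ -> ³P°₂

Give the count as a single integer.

0

(a) forbidden (parity, ΔS, ΔJ fail)
(b) forbidden (parity, ΔS fail)
(c) forbidden (ΔS, ΔL fail)
(d) forbidden (ΔS, ΔL, ΔJ fail)
(e) forbidden (parity fails)
(f) forbidden (parity, ΔS fail)
Total allowed: 0 of 6.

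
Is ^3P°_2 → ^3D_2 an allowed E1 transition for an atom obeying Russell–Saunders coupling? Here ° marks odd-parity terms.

Initial level: S=1, L=1, J=2, parity odd. Final level: S=1, L=2, J=2, parity even.
ΔL = 0, ±1 (not L=0↔0): L: 1 → 2, ΔL = +1 — satisfied.
ΔJ = 0, ±1 (not J=0↔0): J: 2 → 2, ΔJ = +0 — satisfied.
Parity must change: odd → even — satisfied.
ΔS = 0: S: 1 → 1 — satisfied.
All four E1 rules are satisfied.

allowed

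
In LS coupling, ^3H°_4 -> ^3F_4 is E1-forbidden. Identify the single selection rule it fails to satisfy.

the ΔL = 0, ±1 rule

Reading off the term symbols: S 1→1, L 5→3, J 4→4, parity odd→even.
Parity must change: odd → even — ok.
ΔS = 0: S: 1 → 1 — ok.
ΔL = 0, ±1 (not L=0↔0): L: 5 → 3, ΔL = -2 — fails.
ΔJ = 0, ±1 (not J=0↔0): J: 4 → 4, ΔJ = +0 — ok.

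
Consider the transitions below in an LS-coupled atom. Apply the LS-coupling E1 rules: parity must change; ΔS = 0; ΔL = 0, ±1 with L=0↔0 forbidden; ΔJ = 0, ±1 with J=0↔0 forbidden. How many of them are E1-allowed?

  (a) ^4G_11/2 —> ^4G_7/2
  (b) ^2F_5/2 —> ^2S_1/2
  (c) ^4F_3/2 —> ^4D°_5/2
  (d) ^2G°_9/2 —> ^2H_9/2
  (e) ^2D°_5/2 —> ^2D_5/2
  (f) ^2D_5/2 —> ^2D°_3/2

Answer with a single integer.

(a) forbidden (parity, ΔJ fail)
(b) forbidden (parity, ΔL, ΔJ fail)
(c) allowed
(d) allowed
(e) allowed
(f) allowed
Total allowed: 4 of 6.

4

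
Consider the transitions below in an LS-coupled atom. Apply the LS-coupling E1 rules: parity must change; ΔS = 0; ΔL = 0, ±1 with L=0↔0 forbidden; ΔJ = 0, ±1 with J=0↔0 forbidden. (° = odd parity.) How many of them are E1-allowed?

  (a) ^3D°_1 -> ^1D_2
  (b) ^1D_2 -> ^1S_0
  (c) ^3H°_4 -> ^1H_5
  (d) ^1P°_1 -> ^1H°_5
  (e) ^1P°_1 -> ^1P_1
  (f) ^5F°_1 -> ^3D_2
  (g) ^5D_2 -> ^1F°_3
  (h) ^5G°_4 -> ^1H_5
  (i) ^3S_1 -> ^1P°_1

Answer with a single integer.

1

(a) forbidden (ΔS fails)
(b) forbidden (parity, ΔL, ΔJ fail)
(c) forbidden (ΔS fails)
(d) forbidden (parity, ΔL, ΔJ fail)
(e) allowed
(f) forbidden (ΔS fails)
(g) forbidden (ΔS fails)
(h) forbidden (ΔS fails)
(i) forbidden (ΔS fails)
Total allowed: 1 of 9.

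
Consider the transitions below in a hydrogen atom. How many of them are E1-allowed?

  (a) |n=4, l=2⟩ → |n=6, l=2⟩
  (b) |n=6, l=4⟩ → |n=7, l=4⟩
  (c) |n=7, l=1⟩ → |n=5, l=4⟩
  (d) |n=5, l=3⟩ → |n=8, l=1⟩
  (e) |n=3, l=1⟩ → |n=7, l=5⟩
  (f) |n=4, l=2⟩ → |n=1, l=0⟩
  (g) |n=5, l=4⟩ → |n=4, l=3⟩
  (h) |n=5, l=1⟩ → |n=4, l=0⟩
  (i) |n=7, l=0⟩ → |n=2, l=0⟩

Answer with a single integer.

2

(a) forbidden — Δl = +0 (E1 requires Δl = ±1)
(b) forbidden — Δl = +0 (E1 requires Δl = ±1)
(c) forbidden — Δl = +3 (E1 requires Δl = ±1)
(d) forbidden — Δl = -2 (E1 requires Δl = ±1)
(e) forbidden — Δl = +4 (E1 requires Δl = ±1)
(f) forbidden — Δl = -2 (E1 requires Δl = ±1)
(g) allowed
(h) allowed
(i) forbidden — Δl = +0 (E1 requires Δl = ±1)
Total allowed: 2 of 9.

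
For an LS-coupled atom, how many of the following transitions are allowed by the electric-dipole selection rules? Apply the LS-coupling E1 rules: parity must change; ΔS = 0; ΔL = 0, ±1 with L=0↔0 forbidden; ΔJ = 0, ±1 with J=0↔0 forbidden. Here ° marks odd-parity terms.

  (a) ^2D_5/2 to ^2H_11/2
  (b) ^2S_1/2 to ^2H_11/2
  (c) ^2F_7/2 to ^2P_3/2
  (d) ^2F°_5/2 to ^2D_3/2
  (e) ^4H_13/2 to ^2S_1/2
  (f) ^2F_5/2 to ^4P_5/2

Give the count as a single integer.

1

(a) forbidden (parity, ΔL, ΔJ fail)
(b) forbidden (parity, ΔL, ΔJ fail)
(c) forbidden (parity, ΔL, ΔJ fail)
(d) allowed
(e) forbidden (parity, ΔS, ΔL, ΔJ fail)
(f) forbidden (parity, ΔS, ΔL fail)
Total allowed: 1 of 6.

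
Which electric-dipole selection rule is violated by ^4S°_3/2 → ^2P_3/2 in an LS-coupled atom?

Initial level: S=3/2, L=0, J=3/2, parity odd. Final level: S=1/2, L=1, J=3/2, parity even.
Parity must change: odd → even — satisfied.
ΔS = 0: S: 3/2 → 1/2 — violated.
ΔL = 0, ±1 (not L=0↔0): L: 0 → 1, ΔL = +1 — satisfied.
ΔJ = 0, ±1 (not J=0↔0): J: 3/2 → 3/2, ΔJ = +0 — satisfied.

the ΔS = 0 rule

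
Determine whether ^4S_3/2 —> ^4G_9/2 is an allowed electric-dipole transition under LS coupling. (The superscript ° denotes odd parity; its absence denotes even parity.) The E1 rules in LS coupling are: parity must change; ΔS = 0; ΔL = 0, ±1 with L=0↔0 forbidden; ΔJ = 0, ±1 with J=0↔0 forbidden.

Parity must change: even → even — ✗.
ΔJ = 0, ±1 (not J=0↔0): J: 3/2 → 9/2, ΔJ = +3 — ✗.
ΔS = 0: S: 3/2 → 3/2 — ✓.
ΔL = 0, ±1 (not L=0↔0): L: 0 → 4, ΔL = +4 — ✗.
Rule(s) violated: parity, ΔL, ΔJ.

forbidden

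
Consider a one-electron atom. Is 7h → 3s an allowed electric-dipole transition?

forbidden

Initial l = 5, final l = 0, so Δl = -5. E1 requires Δl = ±1: ✗.
The transition is electric-dipole forbidden.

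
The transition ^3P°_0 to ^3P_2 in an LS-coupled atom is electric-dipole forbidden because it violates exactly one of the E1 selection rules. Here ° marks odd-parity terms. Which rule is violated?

Parity must change: odd → even — ✓.
ΔS = 0: S: 1 → 1 — ✓.
ΔL = 0, ±1 (not L=0↔0): L: 1 → 1, ΔL = +0 — ✓.
ΔJ = 0, ±1 (not J=0↔0): J: 0 → 2, ΔJ = +2 — ✗.

the ΔJ = 0, ±1 rule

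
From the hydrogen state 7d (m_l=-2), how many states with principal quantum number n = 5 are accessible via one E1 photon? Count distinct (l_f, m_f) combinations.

4

E1 requires Δl = ±1, so l_f ∈ {1, 3}; with 0 ≤ l_f ≤ n_f−1 = 4, the allowed l_f values are {1, 3}.
For l_f = 1: m_f ∈ {m_i−1, m_i, m_i+1} ∩ [−1, 1] = {-1} → 1 state.
For l_f = 3: m_f ∈ {m_i−1, m_i, m_i+1} ∩ [−3, 3] = {-3, -2, -1} → 3 states.
Total: 4.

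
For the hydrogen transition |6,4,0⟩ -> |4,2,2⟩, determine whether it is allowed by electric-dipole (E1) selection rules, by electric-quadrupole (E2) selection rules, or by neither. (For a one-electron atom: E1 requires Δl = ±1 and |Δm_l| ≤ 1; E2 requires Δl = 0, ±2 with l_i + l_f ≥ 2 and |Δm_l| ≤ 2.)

Δl = 2 − 4 = -2; l_i + l_f = 6.
Δm_l = +2.
E1 (Δl = ±1, |Δm_l| ≤ 1): not satisfied.
E2 (Δl = 0,±2, l_i+l_f ≥ 2, |Δm_l| ≤ 2): satisfied.

E2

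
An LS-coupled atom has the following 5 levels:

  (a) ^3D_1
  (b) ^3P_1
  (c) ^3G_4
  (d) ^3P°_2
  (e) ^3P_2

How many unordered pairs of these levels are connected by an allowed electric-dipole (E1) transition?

(a)–(b): forbidden (parity).
(a)–(c): forbidden (parity, ΔL, ΔJ).
(a)–(d): allowed.
(a)–(e): forbidden (parity).
(b)–(c): forbidden (parity, ΔL, ΔJ).
(b)–(d): allowed.
(b)–(e): forbidden (parity).
(c)–(d): forbidden (ΔL, ΔJ).
(c)–(e): forbidden (parity, ΔL, ΔJ).
(d)–(e): allowed.
Allowed pairs: 3 of 10.

3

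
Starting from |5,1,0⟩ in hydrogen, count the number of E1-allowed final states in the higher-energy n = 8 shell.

4

E1 requires Δl = ±1, so l_f ∈ {0, 2}; with 0 ≤ l_f ≤ n_f−1 = 7, the allowed l_f values are {0, 2}.
For l_f = 0: m_f ∈ {m_i−1, m_i, m_i+1} ∩ [−0, 0] = {0} → 1 state.
For l_f = 2: m_f ∈ {m_i−1, m_i, m_i+1} ∩ [−2, 2] = {-1, 0, 1} → 3 states.
Total: 4.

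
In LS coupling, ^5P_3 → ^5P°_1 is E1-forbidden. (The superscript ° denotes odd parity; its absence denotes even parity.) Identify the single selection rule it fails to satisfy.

Parity must change: even → odd — passes.
ΔS = 0: S: 2 → 2 — passes.
ΔL = 0, ±1 (not L=0↔0): L: 1 → 1, ΔL = +0 — passes.
ΔJ = 0, ±1 (not J=0↔0): J: 3 → 1, ΔJ = -2 — fails.

the ΔJ = 0, ±1 rule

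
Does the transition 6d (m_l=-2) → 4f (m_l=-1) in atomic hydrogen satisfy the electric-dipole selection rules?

Initial l = 2, final l = 3, so Δl = +1. E1 requires Δl = ±1: satisfied.
m_l: -2 → -1 (Δm_l = +1). |Δm_l| ≤ 1 satisfied.
All E1 selection rules are satisfied.

allowed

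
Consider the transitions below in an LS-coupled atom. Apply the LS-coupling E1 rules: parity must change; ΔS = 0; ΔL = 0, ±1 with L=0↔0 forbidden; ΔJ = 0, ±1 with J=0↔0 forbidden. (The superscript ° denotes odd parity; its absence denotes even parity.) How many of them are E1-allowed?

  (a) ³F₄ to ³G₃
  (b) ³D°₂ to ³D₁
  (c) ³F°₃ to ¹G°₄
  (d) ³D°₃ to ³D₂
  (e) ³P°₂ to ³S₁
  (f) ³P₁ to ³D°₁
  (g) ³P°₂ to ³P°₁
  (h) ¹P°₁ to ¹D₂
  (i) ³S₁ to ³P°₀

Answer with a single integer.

(a) forbidden (parity fails)
(b) allowed
(c) forbidden (parity, ΔS fail)
(d) allowed
(e) allowed
(f) allowed
(g) forbidden (parity fails)
(h) allowed
(i) allowed
Total allowed: 6 of 9.

6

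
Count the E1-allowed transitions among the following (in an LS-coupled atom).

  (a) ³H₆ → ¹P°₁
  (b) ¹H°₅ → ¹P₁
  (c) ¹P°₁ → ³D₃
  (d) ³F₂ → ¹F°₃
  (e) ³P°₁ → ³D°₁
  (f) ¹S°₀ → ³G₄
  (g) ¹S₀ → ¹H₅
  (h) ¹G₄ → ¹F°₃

1

(a) forbidden (ΔS, ΔL, ΔJ fail)
(b) forbidden (ΔL, ΔJ fail)
(c) forbidden (ΔS, ΔJ fail)
(d) forbidden (ΔS fails)
(e) forbidden (parity fails)
(f) forbidden (ΔS, ΔL, ΔJ fail)
(g) forbidden (parity, ΔL, ΔJ fail)
(h) allowed
Total allowed: 1 of 8.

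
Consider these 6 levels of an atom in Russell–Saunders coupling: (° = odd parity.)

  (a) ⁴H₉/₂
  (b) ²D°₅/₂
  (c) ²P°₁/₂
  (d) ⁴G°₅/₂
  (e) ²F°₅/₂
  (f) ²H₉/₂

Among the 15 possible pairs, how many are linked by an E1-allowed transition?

(a)–(b): forbidden (ΔS, ΔL, ΔJ).
(a)–(c): forbidden (ΔS, ΔL, ΔJ).
(a)–(d): forbidden (ΔJ).
(a)–(e): forbidden (ΔS, ΔL, ΔJ).
(a)–(f): forbidden (parity, ΔS).
(b)–(c): forbidden (parity, ΔJ).
(b)–(d): forbidden (parity, ΔS, ΔL).
(b)–(e): forbidden (parity).
(b)–(f): forbidden (ΔL, ΔJ).
(c)–(d): forbidden (parity, ΔS, ΔL, ΔJ).
(c)–(e): forbidden (parity, ΔL, ΔJ).
(c)–(f): forbidden (ΔL, ΔJ).
(d)–(e): forbidden (parity, ΔS).
(d)–(f): forbidden (ΔS, ΔJ).
(e)–(f): forbidden (ΔL, ΔJ).
Allowed pairs: 0 of 15.

0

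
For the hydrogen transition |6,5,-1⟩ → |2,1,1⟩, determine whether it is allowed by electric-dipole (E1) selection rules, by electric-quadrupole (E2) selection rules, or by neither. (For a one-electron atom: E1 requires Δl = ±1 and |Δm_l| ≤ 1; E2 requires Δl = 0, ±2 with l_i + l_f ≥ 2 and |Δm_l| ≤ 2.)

Δl = 1 − 5 = -4; l_i + l_f = 6.
Δm_l = +2.
E1 (Δl = ±1, |Δm_l| ≤ 1): not satisfied.
E2 (Δl = 0,±2, l_i+l_f ≥ 2, |Δm_l| ≤ 2): not satisfied.

neither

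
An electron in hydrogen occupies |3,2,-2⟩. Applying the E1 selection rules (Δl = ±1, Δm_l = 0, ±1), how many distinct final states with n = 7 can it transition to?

4

E1 requires Δl = ±1, so l_f ∈ {1, 3}; with 0 ≤ l_f ≤ n_f−1 = 6, the allowed l_f values are {1, 3}.
For l_f = 1: m_f ∈ {m_i−1, m_i, m_i+1} ∩ [−1, 1] = {-1} → 1 state.
For l_f = 3: m_f ∈ {m_i−1, m_i, m_i+1} ∩ [−3, 3] = {-3, -2, -1} → 3 states.
Total: 4.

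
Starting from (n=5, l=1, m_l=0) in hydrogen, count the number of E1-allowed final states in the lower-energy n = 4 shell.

4

E1 requires Δl = ±1, so l_f ∈ {0, 2}; with 0 ≤ l_f ≤ n_f−1 = 3, the allowed l_f values are {0, 2}.
For l_f = 0: m_f ∈ {m_i−1, m_i, m_i+1} ∩ [−0, 0] = {0} → 1 state.
For l_f = 2: m_f ∈ {m_i−1, m_i, m_i+1} ∩ [−2, 2] = {-1, 0, 1} → 3 states.
Total: 4.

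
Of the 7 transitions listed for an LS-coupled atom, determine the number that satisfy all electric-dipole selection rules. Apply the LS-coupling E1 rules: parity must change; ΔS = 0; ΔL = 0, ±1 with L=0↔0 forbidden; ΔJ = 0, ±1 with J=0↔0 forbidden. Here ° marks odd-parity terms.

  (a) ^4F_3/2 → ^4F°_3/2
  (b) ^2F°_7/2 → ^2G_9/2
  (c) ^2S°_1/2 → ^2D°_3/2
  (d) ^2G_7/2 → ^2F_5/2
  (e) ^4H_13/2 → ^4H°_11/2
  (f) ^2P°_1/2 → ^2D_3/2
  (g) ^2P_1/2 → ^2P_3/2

(a) allowed
(b) allowed
(c) forbidden (parity, ΔL fail)
(d) forbidden (parity fails)
(e) allowed
(f) allowed
(g) forbidden (parity fails)
Total allowed: 4 of 7.

4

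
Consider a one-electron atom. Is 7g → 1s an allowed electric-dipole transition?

forbidden

Initial l = 4, final l = 0, so Δl = -4. E1 requires Δl = ±1: fails.
The transition is electric-dipole forbidden.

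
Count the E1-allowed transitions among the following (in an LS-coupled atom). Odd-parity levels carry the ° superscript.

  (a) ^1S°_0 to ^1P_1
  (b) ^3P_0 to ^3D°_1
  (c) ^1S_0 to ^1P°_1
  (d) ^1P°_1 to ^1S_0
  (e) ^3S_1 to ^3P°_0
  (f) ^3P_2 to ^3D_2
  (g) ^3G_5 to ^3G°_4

(a) allowed
(b) allowed
(c) allowed
(d) allowed
(e) allowed
(f) forbidden (parity fails)
(g) allowed
Total allowed: 6 of 7.

6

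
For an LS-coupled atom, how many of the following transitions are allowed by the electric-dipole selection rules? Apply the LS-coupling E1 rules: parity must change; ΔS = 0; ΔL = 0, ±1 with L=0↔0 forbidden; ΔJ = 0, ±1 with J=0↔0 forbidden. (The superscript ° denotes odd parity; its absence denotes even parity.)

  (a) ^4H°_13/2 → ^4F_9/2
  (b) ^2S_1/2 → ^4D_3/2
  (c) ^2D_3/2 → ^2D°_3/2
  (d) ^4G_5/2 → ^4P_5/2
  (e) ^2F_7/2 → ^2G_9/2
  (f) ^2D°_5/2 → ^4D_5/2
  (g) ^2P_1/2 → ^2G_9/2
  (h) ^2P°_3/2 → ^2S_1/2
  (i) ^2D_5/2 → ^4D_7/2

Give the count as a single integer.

(a) forbidden (ΔL, ΔJ fail)
(b) forbidden (parity, ΔS, ΔL fail)
(c) allowed
(d) forbidden (parity, ΔL fail)
(e) forbidden (parity fails)
(f) forbidden (ΔS fails)
(g) forbidden (parity, ΔL, ΔJ fail)
(h) allowed
(i) forbidden (parity, ΔS fail)
Total allowed: 2 of 9.

2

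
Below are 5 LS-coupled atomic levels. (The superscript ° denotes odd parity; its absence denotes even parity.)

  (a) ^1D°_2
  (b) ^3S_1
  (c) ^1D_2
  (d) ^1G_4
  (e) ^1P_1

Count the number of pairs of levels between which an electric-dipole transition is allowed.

(a)–(b): forbidden (ΔS, ΔL).
(a)–(c): allowed.
(a)–(d): forbidden (ΔL, ΔJ).
(a)–(e): allowed.
(b)–(c): forbidden (parity, ΔS, ΔL).
(b)–(d): forbidden (parity, ΔS, ΔL, ΔJ).
(b)–(e): forbidden (parity, ΔS).
(c)–(d): forbidden (parity, ΔL, ΔJ).
(c)–(e): forbidden (parity).
(d)–(e): forbidden (parity, ΔL, ΔJ).
Allowed pairs: 2 of 10.

2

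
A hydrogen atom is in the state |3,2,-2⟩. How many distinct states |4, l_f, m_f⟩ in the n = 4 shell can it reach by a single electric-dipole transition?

E1 requires Δl = ±1, so l_f ∈ {1, 3}; with 0 ≤ l_f ≤ n_f−1 = 3, the allowed l_f values are {1, 3}.
For l_f = 1: m_f ∈ {m_i−1, m_i, m_i+1} ∩ [−1, 1] = {-1} → 1 state.
For l_f = 3: m_f ∈ {m_i−1, m_i, m_i+1} ∩ [−3, 3] = {-3, -2, -1} → 3 states.
Total: 4.

4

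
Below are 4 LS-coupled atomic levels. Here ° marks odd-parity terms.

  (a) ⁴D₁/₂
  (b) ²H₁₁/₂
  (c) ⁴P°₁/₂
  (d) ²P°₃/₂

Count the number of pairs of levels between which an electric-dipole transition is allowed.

(a)–(b): forbidden (parity, ΔS, ΔL, ΔJ).
(a)–(c): allowed.
(a)–(d): forbidden (ΔS).
(b)–(c): forbidden (ΔS, ΔL, ΔJ).
(b)–(d): forbidden (ΔL, ΔJ).
(c)–(d): forbidden (parity, ΔS).
Allowed pairs: 1 of 6.

1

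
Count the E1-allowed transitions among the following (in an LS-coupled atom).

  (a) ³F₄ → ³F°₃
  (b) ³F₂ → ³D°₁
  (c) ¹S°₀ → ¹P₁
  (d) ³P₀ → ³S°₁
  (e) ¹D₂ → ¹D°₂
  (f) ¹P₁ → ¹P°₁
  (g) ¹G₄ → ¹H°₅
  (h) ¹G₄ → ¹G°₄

(a) allowed
(b) allowed
(c) allowed
(d) allowed
(e) allowed
(f) allowed
(g) allowed
(h) allowed
Total allowed: 8 of 8.

8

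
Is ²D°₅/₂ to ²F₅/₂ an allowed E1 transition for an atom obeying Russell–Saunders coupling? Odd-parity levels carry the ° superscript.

allowed

Reading off the term symbols: S 1/2→1/2, L 2→3, J 5/2→5/2, parity odd→even.
ΔJ = 0, ±1 (not J=0↔0): J: 5/2 → 5/2, ΔJ = +0 — satisfied.
Parity must change: odd → even — satisfied.
ΔL = 0, ±1 (not L=0↔0): L: 2 → 3, ΔL = +1 — satisfied.
ΔS = 0: S: 1/2 → 1/2 — satisfied.
All four E1 rules are satisfied.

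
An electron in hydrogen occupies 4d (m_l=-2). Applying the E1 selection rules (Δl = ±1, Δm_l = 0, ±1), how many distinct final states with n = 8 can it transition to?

E1 requires Δl = ±1, so l_f ∈ {1, 3}; with 0 ≤ l_f ≤ n_f−1 = 7, the allowed l_f values are {1, 3}.
For l_f = 1: m_f ∈ {m_i−1, m_i, m_i+1} ∩ [−1, 1] = {-1} → 1 state.
For l_f = 3: m_f ∈ {m_i−1, m_i, m_i+1} ∩ [−3, 3] = {-3, -2, -1} → 3 states.
Total: 4.

4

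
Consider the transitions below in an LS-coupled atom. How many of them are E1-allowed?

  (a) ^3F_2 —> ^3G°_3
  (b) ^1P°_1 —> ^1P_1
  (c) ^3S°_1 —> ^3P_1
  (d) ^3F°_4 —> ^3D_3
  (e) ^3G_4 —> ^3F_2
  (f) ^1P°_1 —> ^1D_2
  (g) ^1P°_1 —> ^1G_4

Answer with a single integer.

(a) allowed
(b) allowed
(c) allowed
(d) allowed
(e) forbidden (parity, ΔJ fail)
(f) allowed
(g) forbidden (ΔL, ΔJ fail)
Total allowed: 5 of 7.

5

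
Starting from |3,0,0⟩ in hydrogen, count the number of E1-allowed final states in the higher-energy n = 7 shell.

E1 requires Δl = ±1, so l_f ∈ {-1, 1}; with 0 ≤ l_f ≤ n_f−1 = 6, the allowed l_f values are {1}.
For l_f = 1: m_f ∈ {m_i−1, m_i, m_i+1} ∩ [−1, 1] = {-1, 0, 1} → 3 states.
Total: 3.

3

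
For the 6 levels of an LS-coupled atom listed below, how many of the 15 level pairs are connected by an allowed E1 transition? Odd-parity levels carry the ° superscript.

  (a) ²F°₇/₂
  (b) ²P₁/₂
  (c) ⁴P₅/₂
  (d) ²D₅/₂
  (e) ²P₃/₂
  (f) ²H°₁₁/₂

(a)–(b): forbidden (ΔL, ΔJ).
(a)–(c): forbidden (ΔS, ΔL).
(a)–(d): allowed.
(a)–(e): forbidden (ΔL, ΔJ).
(a)–(f): forbidden (parity, ΔL, ΔJ).
(b)–(c): forbidden (parity, ΔS, ΔJ).
(b)–(d): forbidden (parity, ΔJ).
(b)–(e): forbidden (parity).
(b)–(f): forbidden (ΔL, ΔJ).
(c)–(d): forbidden (parity, ΔS).
(c)–(e): forbidden (parity, ΔS).
(c)–(f): forbidden (ΔS, ΔL, ΔJ).
(d)–(e): forbidden (parity).
(d)–(f): forbidden (ΔL, ΔJ).
(e)–(f): forbidden (ΔL, ΔJ).
Allowed pairs: 1 of 15.

1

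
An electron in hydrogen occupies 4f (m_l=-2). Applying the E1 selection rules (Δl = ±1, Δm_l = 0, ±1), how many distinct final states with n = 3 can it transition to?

E1 requires Δl = ±1, so l_f ∈ {2, 4}; with 0 ≤ l_f ≤ n_f−1 = 2, the allowed l_f values are {2}.
For l_f = 2: m_f ∈ {m_i−1, m_i, m_i+1} ∩ [−2, 2] = {-2, -1} → 2 states.
Total: 2.

2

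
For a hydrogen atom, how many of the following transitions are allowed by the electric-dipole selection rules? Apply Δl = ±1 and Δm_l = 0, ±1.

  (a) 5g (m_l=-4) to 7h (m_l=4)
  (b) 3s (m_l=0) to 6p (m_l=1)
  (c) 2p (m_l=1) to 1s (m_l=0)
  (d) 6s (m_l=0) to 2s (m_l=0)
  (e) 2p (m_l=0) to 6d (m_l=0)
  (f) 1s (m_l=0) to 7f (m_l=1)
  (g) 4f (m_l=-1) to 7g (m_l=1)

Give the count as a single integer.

3

(a) forbidden — Δm_l = +8 (E1 requires Δm_l = 0, ±1)
(b) allowed
(c) allowed
(d) forbidden — Δl = +0 (E1 requires Δl = ±1)
(e) allowed
(f) forbidden — Δl = +3 (E1 requires Δl = ±1)
(g) forbidden — Δm_l = +2 (E1 requires Δm_l = 0, ±1)
Total allowed: 3 of 7.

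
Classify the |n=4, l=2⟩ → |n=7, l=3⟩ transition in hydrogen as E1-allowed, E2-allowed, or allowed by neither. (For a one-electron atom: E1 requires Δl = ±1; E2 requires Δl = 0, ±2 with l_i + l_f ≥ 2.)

E1

Δl = 3 − 2 = +1; l_i + l_f = 5.
E1 (Δl = ±1): satisfied.
E2 (Δl = 0,±2, l_i+l_f ≥ 2): not satisfied.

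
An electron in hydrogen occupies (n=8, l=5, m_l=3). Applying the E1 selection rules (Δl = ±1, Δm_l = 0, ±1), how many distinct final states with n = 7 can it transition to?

E1 requires Δl = ±1, so l_f ∈ {4, 6}; with 0 ≤ l_f ≤ n_f−1 = 6, the allowed l_f values are {4, 6}.
For l_f = 4: m_f ∈ {m_i−1, m_i, m_i+1} ∩ [−4, 4] = {2, 3, 4} → 3 states.
For l_f = 6: m_f ∈ {m_i−1, m_i, m_i+1} ∩ [−6, 6] = {2, 3, 4} → 3 states.
Total: 6.

6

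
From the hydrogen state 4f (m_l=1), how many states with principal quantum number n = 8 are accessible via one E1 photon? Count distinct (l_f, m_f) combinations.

E1 requires Δl = ±1, so l_f ∈ {2, 4}; with 0 ≤ l_f ≤ n_f−1 = 7, the allowed l_f values are {2, 4}.
For l_f = 2: m_f ∈ {m_i−1, m_i, m_i+1} ∩ [−2, 2] = {0, 1, 2} → 3 states.
For l_f = 4: m_f ∈ {m_i−1, m_i, m_i+1} ∩ [−4, 4] = {0, 1, 2} → 3 states.
Total: 6.

6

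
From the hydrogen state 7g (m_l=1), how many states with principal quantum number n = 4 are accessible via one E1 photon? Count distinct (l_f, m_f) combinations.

E1 requires Δl = ±1, so l_f ∈ {3, 5}; with 0 ≤ l_f ≤ n_f−1 = 3, the allowed l_f values are {3}.
For l_f = 3: m_f ∈ {m_i−1, m_i, m_i+1} ∩ [−3, 3] = {0, 1, 2} → 3 states.
Total: 3.

3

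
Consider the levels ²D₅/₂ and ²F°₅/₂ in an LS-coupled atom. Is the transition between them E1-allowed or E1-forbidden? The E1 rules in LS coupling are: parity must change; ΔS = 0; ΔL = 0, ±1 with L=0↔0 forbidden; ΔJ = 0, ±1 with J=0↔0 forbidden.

ΔL = 0, ±1 (not L=0↔0): L: 2 → 3, ΔL = +1 — ✓.
ΔS = 0: S: 1/2 → 1/2 — ✓.
ΔJ = 0, ±1 (not J=0↔0): J: 5/2 → 5/2, ΔJ = +0 — ✓.
Parity must change: even → odd — ✓.
All four E1 rules are satisfied.

allowed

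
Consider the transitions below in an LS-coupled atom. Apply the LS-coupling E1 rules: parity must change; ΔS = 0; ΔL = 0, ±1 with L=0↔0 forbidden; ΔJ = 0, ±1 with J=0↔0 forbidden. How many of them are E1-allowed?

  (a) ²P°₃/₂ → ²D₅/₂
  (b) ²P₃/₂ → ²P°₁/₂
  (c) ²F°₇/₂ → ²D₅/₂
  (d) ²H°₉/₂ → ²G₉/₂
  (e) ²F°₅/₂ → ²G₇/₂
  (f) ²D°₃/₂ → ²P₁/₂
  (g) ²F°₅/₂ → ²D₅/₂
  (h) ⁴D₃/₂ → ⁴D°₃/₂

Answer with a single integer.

(a) allowed
(b) allowed
(c) allowed
(d) allowed
(e) allowed
(f) allowed
(g) allowed
(h) allowed
Total allowed: 8 of 8.

8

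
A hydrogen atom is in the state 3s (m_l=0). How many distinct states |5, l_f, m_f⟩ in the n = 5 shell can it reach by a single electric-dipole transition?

3

E1 requires Δl = ±1, so l_f ∈ {-1, 1}; with 0 ≤ l_f ≤ n_f−1 = 4, the allowed l_f values are {1}.
For l_f = 1: m_f ∈ {m_i−1, m_i, m_i+1} ∩ [−1, 1] = {-1, 0, 1} → 3 states.
Total: 3.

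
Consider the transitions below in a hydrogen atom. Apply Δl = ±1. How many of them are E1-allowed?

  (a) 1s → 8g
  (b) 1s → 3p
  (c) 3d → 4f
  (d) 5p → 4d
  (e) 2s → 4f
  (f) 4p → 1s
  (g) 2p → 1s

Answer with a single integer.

(a) forbidden — Δl = +4 (E1 requires Δl = ±1)
(b) allowed
(c) allowed
(d) allowed
(e) forbidden — Δl = +3 (E1 requires Δl = ±1)
(f) allowed
(g) allowed
Total allowed: 5 of 7.

5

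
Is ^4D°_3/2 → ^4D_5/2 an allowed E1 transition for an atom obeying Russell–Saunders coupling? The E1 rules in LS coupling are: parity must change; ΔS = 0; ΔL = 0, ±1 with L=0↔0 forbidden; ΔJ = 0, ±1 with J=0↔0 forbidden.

allowed

Initial level: S=3/2, L=2, J=3/2, parity odd. Final level: S=3/2, L=2, J=5/2, parity even.
ΔL = 0, ±1 (not L=0↔0): L: 2 → 2, ΔL = +0 — satisfied.
ΔJ = 0, ±1 (not J=0↔0): J: 3/2 → 5/2, ΔJ = +1 — satisfied.
ΔS = 0: S: 3/2 → 3/2 — satisfied.
Parity must change: odd → even — satisfied.
All four E1 rules are satisfied.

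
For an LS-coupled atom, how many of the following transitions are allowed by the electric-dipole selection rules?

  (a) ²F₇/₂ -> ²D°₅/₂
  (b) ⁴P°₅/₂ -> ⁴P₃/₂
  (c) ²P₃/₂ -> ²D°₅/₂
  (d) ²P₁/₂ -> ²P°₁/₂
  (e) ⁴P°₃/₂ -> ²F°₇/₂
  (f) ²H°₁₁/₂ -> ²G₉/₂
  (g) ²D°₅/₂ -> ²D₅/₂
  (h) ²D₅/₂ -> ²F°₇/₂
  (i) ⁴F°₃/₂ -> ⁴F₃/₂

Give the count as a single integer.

(a) allowed
(b) allowed
(c) allowed
(d) allowed
(e) forbidden (parity, ΔS, ΔL, ΔJ fail)
(f) allowed
(g) allowed
(h) allowed
(i) allowed
Total allowed: 8 of 9.

8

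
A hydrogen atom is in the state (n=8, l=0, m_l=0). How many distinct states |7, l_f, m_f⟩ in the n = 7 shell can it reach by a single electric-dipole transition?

E1 requires Δl = ±1, so l_f ∈ {-1, 1}; with 0 ≤ l_f ≤ n_f−1 = 6, the allowed l_f values are {1}.
For l_f = 1: m_f ∈ {m_i−1, m_i, m_i+1} ∩ [−1, 1] = {-1, 0, 1} → 3 states.
Total: 3.

3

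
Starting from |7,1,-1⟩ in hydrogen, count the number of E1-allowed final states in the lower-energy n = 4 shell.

4

E1 requires Δl = ±1, so l_f ∈ {0, 2}; with 0 ≤ l_f ≤ n_f−1 = 3, the allowed l_f values are {0, 2}.
For l_f = 0: m_f ∈ {m_i−1, m_i, m_i+1} ∩ [−0, 0] = {0} → 1 state.
For l_f = 2: m_f ∈ {m_i−1, m_i, m_i+1} ∩ [−2, 2] = {-2, -1, 0} → 3 states.
Total: 4.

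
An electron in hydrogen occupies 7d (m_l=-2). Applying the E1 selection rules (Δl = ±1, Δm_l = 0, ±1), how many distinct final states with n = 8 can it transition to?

E1 requires Δl = ±1, so l_f ∈ {1, 3}; with 0 ≤ l_f ≤ n_f−1 = 7, the allowed l_f values are {1, 3}.
For l_f = 1: m_f ∈ {m_i−1, m_i, m_i+1} ∩ [−1, 1] = {-1} → 1 state.
For l_f = 3: m_f ∈ {m_i−1, m_i, m_i+1} ∩ [−3, 3] = {-3, -2, -1} → 3 states.
Total: 4.

4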